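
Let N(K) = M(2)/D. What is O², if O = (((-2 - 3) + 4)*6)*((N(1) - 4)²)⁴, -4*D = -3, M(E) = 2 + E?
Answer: 17179869184/4782969 ≈ 3591.9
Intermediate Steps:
D = ¾ (D = -¼*(-3) = ¾ ≈ 0.75000)
N(K) = 16/3 (N(K) = (2 + 2)/(¾) = 4*(4/3) = 16/3)
O = -131072/2187 (O = (((-2 - 3) + 4)*6)*((16/3 - 4)²)⁴ = ((-5 + 4)*6)*((4/3)²)⁴ = (-1*6)*(16/9)⁴ = -6*65536/6561 = -131072/2187 ≈ -59.932)
O² = (-131072/2187)² = 17179869184/4782969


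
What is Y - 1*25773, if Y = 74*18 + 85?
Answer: -24356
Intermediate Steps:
Y = 1417 (Y = 1332 + 85 = 1417)
Y - 1*25773 = 1417 - 1*25773 = 1417 - 25773 = -24356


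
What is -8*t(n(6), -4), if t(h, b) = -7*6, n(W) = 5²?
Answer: 336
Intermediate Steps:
n(W) = 25
t(h, b) = -42
-8*t(n(6), -4) = -8*(-42) = 336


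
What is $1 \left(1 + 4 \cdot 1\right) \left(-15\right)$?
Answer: $-75$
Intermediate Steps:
$1 \left(1 + 4 \cdot 1\right) \left(-15\right) = 1 \left(1 + 4\right) \left(-15\right) = 1 \cdot 5 \left(-15\right) = 5 \left(-15\right) = -75$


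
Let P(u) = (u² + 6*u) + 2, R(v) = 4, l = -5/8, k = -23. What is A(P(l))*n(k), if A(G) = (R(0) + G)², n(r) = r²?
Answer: 15108769/4096 ≈ 3688.7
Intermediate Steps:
l = -5/8 (l = -5*⅛ = -5/8 ≈ -0.62500)
P(u) = 2 + u² + 6*u
A(G) = (4 + G)²
A(P(l))*n(k) = (4 + (2 + (-5/8)² + 6*(-5/8)))²*(-23)² = (4 + (2 + 25/64 - 15/4))²*529 = (4 - 87/64)²*529 = (169/64)²*529 = (28561/4096)*529 = 15108769/4096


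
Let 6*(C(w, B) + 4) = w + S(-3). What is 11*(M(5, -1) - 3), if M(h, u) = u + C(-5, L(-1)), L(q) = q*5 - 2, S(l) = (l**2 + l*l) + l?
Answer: -209/3 ≈ -69.667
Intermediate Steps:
S(l) = l + 2*l**2 (S(l) = (l**2 + l**2) + l = 2*l**2 + l = l + 2*l**2)
L(q) = -2 + 5*q (L(q) = 5*q - 2 = -2 + 5*q)
C(w, B) = -3/2 + w/6 (C(w, B) = -4 + (w - 3*(1 + 2*(-3)))/6 = -4 + (w - 3*(1 - 6))/6 = -4 + (w - 3*(-5))/6 = -4 + (w + 15)/6 = -4 + (15 + w)/6 = -4 + (5/2 + w/6) = -3/2 + w/6)
M(h, u) = -7/3 + u (M(h, u) = u + (-3/2 + (1/6)*(-5)) = u + (-3/2 - 5/6) = u - 7/3 = -7/3 + u)
11*(M(5, -1) - 3) = 11*((-7/3 - 1) - 3) = 11*(-10/3 - 3) = 11*(-19/3) = -209/3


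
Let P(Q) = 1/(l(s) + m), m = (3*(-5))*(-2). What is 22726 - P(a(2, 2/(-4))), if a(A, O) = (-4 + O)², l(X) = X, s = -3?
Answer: 613601/27 ≈ 22726.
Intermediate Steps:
m = 30 (m = -15*(-2) = 30)
P(Q) = 1/27 (P(Q) = 1/(-3 + 30) = 1/27)
22726 - P(a(2, 2/(-4))) = 22726 - 1*1/27 = 22726 - 1/27 = 613601/27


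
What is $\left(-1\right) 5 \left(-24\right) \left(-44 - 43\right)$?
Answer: $-10440$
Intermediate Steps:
$\left(-1\right) 5 \left(-24\right) \left(-44 - 43\right) = \left(-5\right) \left(-24\right) \left(-87\right) = 120 \left(-87\right) = -10440$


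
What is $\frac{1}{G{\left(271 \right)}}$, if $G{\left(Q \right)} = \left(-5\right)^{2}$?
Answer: $\frac{1}{25} \approx 0.04$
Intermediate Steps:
$G{\left(Q \right)} = 25$
$\frac{1}{G{\left(271 \right)}} = \frac{1}{25}$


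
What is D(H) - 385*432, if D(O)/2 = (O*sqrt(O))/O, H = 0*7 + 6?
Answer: -166320 + 2*sqrt(6) ≈ -1.6632e+5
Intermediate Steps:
H = 6 (H = 0 + 6 = 6)
D(O) = 2*sqrt(O) (D(O) = 2*((O*sqrt(O))/O) = 2*(O**(3/2)/O) = 2*sqrt(O))
D(H) - 385*432 = 2*sqrt(6) - 385*432 = 2*sqrt(6) - 166320 = -166320 + 2*sqrt(6)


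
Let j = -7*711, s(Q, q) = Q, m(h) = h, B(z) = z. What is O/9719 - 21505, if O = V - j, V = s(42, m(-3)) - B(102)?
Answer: -209002178/9719 ≈ -21505.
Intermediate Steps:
j = -4977
V = -60 (V = 42 - 1*102 = 42 - 102 = -60)
O = 4917 (O = -60 - 1*(-4977) = -60 + 4977 = 4917)
O/9719 - 21505 = 4917/9719 - 21505 = -209002178/9719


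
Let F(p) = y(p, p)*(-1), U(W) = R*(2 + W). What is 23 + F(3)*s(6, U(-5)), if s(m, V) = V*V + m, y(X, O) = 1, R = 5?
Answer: -208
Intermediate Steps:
U(W) = 10 + 5*W (U(W) = 5*(2 + W) = 10 + 5*W)
F(p) = -1 (F(p) = 1*(-1) = -1)
s(m, V) = m + V² (s(m, V) = V² + m = m + V²)
23 + F(3)*s(6, U(-5)) = 23 - (6 + (10 + 5*(-5))²) = 23 - (6 + (10 - 25)²) = 23 - (6 + (-15)²) = 23 - (6 + 225) = 23 - 1*231 = 23 - 231 = -208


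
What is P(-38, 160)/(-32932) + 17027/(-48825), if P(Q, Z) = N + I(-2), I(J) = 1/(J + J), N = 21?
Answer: -2246985131/6431619600 ≈ -0.34937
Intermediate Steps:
I(J) = 1/(2*J)
P(Q, Z) = 83/4 (P(Q, Z) = 21 + (1/2)/(-2) = 21 + (1/2)*(-1/2) = 21 - 1/4 = 83/4)
P(-38, 160)/(-32932) + 17027/(-48825) = (83/4)/(-32932) + 17027/(-48825) = (83/4)*(-1/32932) + 17027*(-1/48825) = -83/131728 - 17027/48825 = -2246985131/6431619600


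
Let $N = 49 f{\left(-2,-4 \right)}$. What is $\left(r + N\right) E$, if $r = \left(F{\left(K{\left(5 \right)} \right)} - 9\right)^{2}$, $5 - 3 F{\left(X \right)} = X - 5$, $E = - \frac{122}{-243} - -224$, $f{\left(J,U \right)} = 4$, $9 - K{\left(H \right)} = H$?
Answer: $\frac{13365730}{243} \approx 55003.0$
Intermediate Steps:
$K{\left(H \right)} = 9 - H$
$E = \frac{54554}{243}$ ($E = \left(-122\right) \left(- \frac{1}{243}\right) + 224 = \frac{122}{243} + 224 = \frac{54554}{243} \approx 224.5$)
$F{\left(X \right)} = \frac{10}{3} - \frac{X}{3}$ ($F{\left(X \right)} = \frac{5}{3} - \frac{X - 5}{3} = \frac{5}{3} - \frac{-5 + X}{3} = \frac{5}{3} - \left(- \frac{5}{3} + \frac{X}{3}\right) = \frac{10}{3} - \frac{X}{3}$)
$N = 196$ ($N = 49 \cdot 4 = 196$)
$r = 49$ ($r = \left(\left(\frac{10}{3} - \frac{9 - 5}{3}\right) - 9\right)^{2} = \left(\left(\frac{10}{3} - \frac{4}{3}\right) - 9\right)^{2} = \left(2 - 9\right)^{2} = \left(-7\right)^{2} = 49$)
$\left(r + N\right) E = \left(49 + 196\right) \frac{54554}{243} = 245 \cdot \frac{54554}{243} = \frac{13365730}{243}$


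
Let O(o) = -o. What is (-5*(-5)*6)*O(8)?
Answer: -1200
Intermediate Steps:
(-5*(-5)*6)*O(8) = (-5*(-5)*6)*(-1*8) = (25*6)*(-8) = 150*(-8) = -1200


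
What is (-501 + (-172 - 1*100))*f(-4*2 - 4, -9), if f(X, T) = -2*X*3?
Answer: -55656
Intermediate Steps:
f(X, T) = -6*X
(-501 + (-172 - 1*100))*f(-4*2 - 4, -9) = (-501 + (-172 - 1*100))*(-6*(-4*2 - 4)) = (-501 + (-172 - 100))*(-6*(-8 - 4)) = (-501 - 272)*(-6*(-12)) = -773*72 = -55656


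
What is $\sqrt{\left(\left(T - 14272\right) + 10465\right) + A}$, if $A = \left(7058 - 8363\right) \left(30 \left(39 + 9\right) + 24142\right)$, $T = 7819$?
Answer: $i \sqrt{33380498} \approx 5777.6 i$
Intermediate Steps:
$A = -33384510$ ($A = - 1305 \left(30 \cdot 48 + 24142\right) = - 1305 \left(1440 + 24142\right) = \left(-1305\right) 25582 = -33384510$)
$\sqrt{\left(\left(T - 14272\right) + 10465\right) + A} = \sqrt{\left(\left(7819 - 14272\right) + 10465\right) - 33384510} = \sqrt{\left(-6453 + 10465\right) - 33384510} = \sqrt{4012 - 33384510} = \sqrt{-33380498} = i \sqrt{33380498}$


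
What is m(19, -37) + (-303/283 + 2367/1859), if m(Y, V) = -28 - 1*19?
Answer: -24619975/526097 ≈ -46.797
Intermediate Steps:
m(Y, V) = -47 (m(Y, V) = -28 - 19 = -47)
m(19, -37) + (-303/283 + 2367/1859) = -47 + (-303/283 + 2367/1859) = -47 + 106584/526097 = -24619975/526097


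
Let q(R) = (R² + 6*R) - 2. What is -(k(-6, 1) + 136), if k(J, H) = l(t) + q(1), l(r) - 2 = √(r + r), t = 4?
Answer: -143 - 2*√2 ≈ -145.83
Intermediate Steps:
q(R) = -2 + R² + 6*R
l(r) = 2 + √2*√r (l(r) = 2 + √(r + r) = 2 + √(2*r) = 2 + √2*√r)
k(J, H) = 7 + 2*√2 (k(J, H) = (2 + √2*√4) + (-2 + 1² + 6*1) = (2 + √2*2) + (-2 + 1 + 6) = (2 + 2*√2) + 5 = 7 + 2*√2)
-(k(-6, 1) + 136) = -((7 + 2*√2) + 136) = -(143 + 2*√2) = -143 - 2*√2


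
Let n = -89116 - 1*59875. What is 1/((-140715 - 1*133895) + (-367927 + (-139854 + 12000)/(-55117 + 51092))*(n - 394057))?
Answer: 4025/804132600357158 ≈ 5.0054e-12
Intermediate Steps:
n = -148991 (n = -89116 - 59875 = -148991)
1/((-140715 - 1*133895) + (-367927 + (-139854 + 12000)/(-55117 + 51092))*(n - 394057)) = 1/((-140715 - 1*133895) + (-367927 + (-139854 + 12000)/(-55117 + 51092))*(-148991 - 394057)) = 1/((-140715 - 133895) + (-367927 - 127854/(-4025))*(-543048)) = 1/(-274610 + (-367927 - 127854*(-1/4025))*(-543048)) = 1/(-274610 + (-367927 + 127854/4025)*(-543048)) = 1/(-274610 - 1480778321/4025*(-543048)) = 1/(-274610 + 804133705662408/4025) = 1/(804132600357158/4025) = 4025/804132600357158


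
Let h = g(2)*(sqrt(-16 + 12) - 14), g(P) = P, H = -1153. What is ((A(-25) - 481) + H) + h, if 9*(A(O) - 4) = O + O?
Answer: -14972/9 + 4*I ≈ -1663.6 + 4.0*I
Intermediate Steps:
A(O) = 4 + 2*O/9 (A(O) = 4 + (O + O)/9 = 4 + (2*O)/9 = 4 + 2*O/9)
h = -28 + 4*I (h = 2*(sqrt(-16 + 12) - 14) = 2*(sqrt(-4) - 14) = 2*(2*I - 14) = 2*(-14 + 2*I) = -28 + 4*I ≈ -28.0 + 4.0*I)
((A(-25) - 481) + H) + h = (((4 + (2/9)*(-25)) - 481) - 1153) + (-28 + 4*I) = (((4 - 50/9) - 481) - 1153) + (-28 + 4*I) = ((-14/9 - 481) - 1153) + (-28 + 4*I) = (-4343/9 - 1153) + (-28 + 4*I) = -14720/9 + (-28 + 4*I) = -14972/9 + 4*I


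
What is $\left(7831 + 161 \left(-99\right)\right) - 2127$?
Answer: $-10235$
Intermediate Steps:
$\left(7831 + 161 \left(-99\right)\right) - 2127 = \left(7831 - 15939\right) - 2127 = -8108 - 2127 = -10235$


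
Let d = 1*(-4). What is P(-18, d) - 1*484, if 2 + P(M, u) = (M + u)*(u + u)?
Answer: -310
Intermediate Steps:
d = -4
P(M, u) = -2 + 2*u*(M + u) (P(M, u) = -2 + (M + u)*(u + u) = -2 + (M + u)*(2*u) = -2 + 2*u*(M + u))
P(-18, d) - 1*484 = (-2 + 2*(-4)**2 + 2*(-18)*(-4)) - 1*484 = (-2 + 2*16 + 144) - 484 = (-2 + 32 + 144) - 484 = 174 - 484 = -310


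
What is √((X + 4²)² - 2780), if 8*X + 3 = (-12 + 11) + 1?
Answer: I*√162295/8 ≈ 50.357*I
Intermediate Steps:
X = -3/8 (X = -3/8 + ((-12 + 11) + 1)/8 = -3/8 + (-1 + 1)/8 = -3/8 + (⅛)*0 = -3/8 + 0 = -3/8 ≈ -0.37500)
√((X + 4²)² - 2780) = √((-3/8 + 4²)² - 2780) = √((-3/8 + 16)² - 2780) = √((125/8)² - 2780) = √(15625/64 - 2780) = √(-162295/64) = I*√162295/8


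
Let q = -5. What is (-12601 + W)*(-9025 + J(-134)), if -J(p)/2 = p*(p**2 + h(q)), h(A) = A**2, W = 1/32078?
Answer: -1944226265229391/32078 ≈ -6.0609e+10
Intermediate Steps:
W = 1/32078 ≈ 3.1174e-5
J(p) = -2*p*(25 + p**2) (J(p) = -2*p*(p**2 + (-5)**2) = -2*p*(p**2 + 25) = -2*p*(25 + p**2))
(-12601 + W)*(-9025 + J(-134)) = (-12601 + 1/32078)*(-9025 - 2*(-134)*(25 + (-134)**2)) = -404214877*(-9025 - 2*(-134)*(25 + 17956))/32078 = -404214877*(-9025 - 2*(-134)*17981)/32078 = -404214877*(-9025 + 4818908)/32078 = -404214877/32078*4809883 = -1944226265229391/32078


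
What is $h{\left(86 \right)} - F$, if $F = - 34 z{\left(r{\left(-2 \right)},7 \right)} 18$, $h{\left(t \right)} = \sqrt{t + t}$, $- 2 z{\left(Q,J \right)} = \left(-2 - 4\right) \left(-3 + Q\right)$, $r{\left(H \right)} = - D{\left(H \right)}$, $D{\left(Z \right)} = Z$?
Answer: $-1836 + 2 \sqrt{43} \approx -1822.9$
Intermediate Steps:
$r{\left(H \right)} = - H$
$z{\left(Q,J \right)} = -9 + 3 Q$ ($z{\left(Q,J \right)} = - \frac{\left(-2 - 4\right) \left(-3 + Q\right)}{2} = - \frac{\left(-6\right) \left(-3 + Q\right)}{2} = - \frac{18 - 6 Q}{2} = -9 + 3 Q$)
$h{\left(t \right)} = \sqrt{2} \sqrt{t}$ ($h{\left(t \right)} = \sqrt{2 t} = \sqrt{2} \sqrt{t}$)
$F = 1836$ ($F = - 34 \left(-9 + 3 \left(\left(-1\right) \left(-2\right)\right)\right) 18 = - 34 \left(-9 + 3 \cdot 2\right) 18 = - 34 \left(-9 + 6\right) 18 = \left(-34\right) \left(-3\right) 18 = 102 \cdot 18 = 1836$)
$h{\left(86 \right)} - F = \sqrt{2} \sqrt{86} - 1836 = 2 \sqrt{43} - 1836 = -1836 + 2 \sqrt{43}$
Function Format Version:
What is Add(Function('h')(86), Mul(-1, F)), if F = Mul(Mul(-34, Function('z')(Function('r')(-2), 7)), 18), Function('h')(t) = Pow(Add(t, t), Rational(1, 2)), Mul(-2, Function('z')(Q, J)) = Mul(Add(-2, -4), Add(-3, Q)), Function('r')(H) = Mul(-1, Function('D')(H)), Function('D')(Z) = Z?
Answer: Add(-1836, Mul(2, Pow(43, Rational(1, 2)))) ≈ -1822.9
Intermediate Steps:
Function('r')(H) = Mul(-1, H)
Function('z')(Q, J) = Add(-9, Mul(3, Q)) (Function('z')(Q, J) = Mul(Rational(-1, 2), Mul(Add(-2, -4), Add(-3, Q))) = Mul(Rational(-1, 2), Mul(-6, Add(-3, Q))) = Mul(Rational(-1, 2), Add(18, Mul(-6, Q))) = Add(-9, Mul(3, Q)))
Function('h')(t) = Mul(Pow(2, Rational(1, 2)), Pow(t, Rational(1, 2))) (Function('h')(t) = Pow(Mul(2, t), Rational(1, 2)) = Mul(Pow(2, Rational(1, 2)), Pow(t, Rational(1, 2))))
F = 1836 (F = Mul(Mul(-34, Add(-9, Mul(3, Mul(-1, -2)))), 18) = Mul(Mul(-34, Add(-9, Mul(3, 2))), 18) = Mul(Mul(-34, Add(-9, 6)), 18) = Mul(Mul(-34, -3), 18) = Mul(102, 18) = 1836)
Add(Function('h')(86), Mul(-1, F)) = Add(Mul(Pow(2, Rational(1, 2)), Pow(86, Rational(1, 2))), Mul(-1, 1836)) = Add(Mul(2, Pow(43, Rational(1, 2))), -1836) = Add(-1836, Mul(2, Pow(43, Rational(1, 2))))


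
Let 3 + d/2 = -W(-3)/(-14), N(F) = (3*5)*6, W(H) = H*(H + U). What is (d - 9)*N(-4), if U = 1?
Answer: -8910/7 ≈ -1272.9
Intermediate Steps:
W(H) = H*(1 + H) (W(H) = H*(H + 1) = H*(1 + H))
N(F) = 90 (N(F) = 15*6 = 90)
d = -36/7 (d = -6 + 2*(-(-3)*(1 - 3)/(-14)) = -6 + 2*(-(-3)*(-2)*(-1/14)) = -6 + 2*(-1*6*(-1/14)) = -6 + 2*(-6*(-1/14)) = -6 + 2*(3/7) = -6 + 6/7 = -36/7 ≈ -5.1429)
(d - 9)*N(-4) = (-36/7 - 9)*90 = -99/7*90 = -8910/7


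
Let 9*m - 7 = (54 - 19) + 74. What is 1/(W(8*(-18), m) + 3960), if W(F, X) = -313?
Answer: 1/3647 ≈ 0.00027420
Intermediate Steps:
m = 116/9 (m = 7/9 + ((54 - 19) + 74)/9 = 7/9 + (35 + 74)/9 = 7/9 + (⅑)*109 = 7/9 + 109/9 = 116/9 ≈ 12.889)
1/(W(8*(-18), m) + 3960) = 1/(-313 + 3960) = 1/3647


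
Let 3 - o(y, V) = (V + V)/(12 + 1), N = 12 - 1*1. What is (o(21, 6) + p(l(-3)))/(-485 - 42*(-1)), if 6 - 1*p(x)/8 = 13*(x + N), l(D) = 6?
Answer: 22333/5759 ≈ 3.8779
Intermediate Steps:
N = 11 (N = 12 - 1 = 11)
o(y, V) = 3 - 2*V/13 (o(y, V) = 3 - (V + V)/(12 + 1) = 3 - 2*V/13)
p(x) = -1096 - 104*x (p(x) = 48 - 104*(x + 11) = 48 - 104*(11 + x) = 48 - 8*(143 + 13*x) = 48 + (-1144 - 104*x) = -1096 - 104*x)
(o(21, 6) + p(l(-3)))/(-485 - 42*(-1)) = ((3 - 2/13*6) + (-1096 - 104*6))/(-485 - 42*(-1)) = ((3 - 12/13) + (-1096 - 624))/(-485 + 42) = (27/13 - 1720)/(-443) = -22333/13*(-1/443) = 22333/5759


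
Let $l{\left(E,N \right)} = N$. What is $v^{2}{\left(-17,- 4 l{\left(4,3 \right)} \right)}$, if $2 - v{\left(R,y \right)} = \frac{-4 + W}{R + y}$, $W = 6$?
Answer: $\frac{3600}{841} \approx 4.2806$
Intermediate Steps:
$v{\left(R,y \right)} = 2 - \frac{2}{R + y}$ ($v{\left(R,y \right)} = 2 - \frac{-4 + 6}{R + y} = 2 - \frac{2}{R + y}$)
$v^{2}{\left(-17,- 4 l{\left(4,3 \right)} \right)} = \left(\frac{2 \left(-1 - 17 - 12\right)}{-17 - 12}\right)^{2} = \left(2 \frac{1}{-29} \left(-30\right)\right)^{2} = \left(2 \left(- \frac{1}{29}\right) \left(-30\right)\right)^{2} = \left(\frac{60}{29}\right)^{2} = \frac{3600}{841}$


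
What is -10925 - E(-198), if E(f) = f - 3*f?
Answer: -11321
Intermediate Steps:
E(f) = -2*f
-10925 - E(-198) = -10925 - (-2)*(-198) = -10925 - 1*396 = -10925 - 396 = -11321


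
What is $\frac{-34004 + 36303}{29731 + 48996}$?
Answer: $\frac{209}{7157} \approx 0.029202$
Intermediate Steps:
$\frac{-34004 + 36303}{29731 + 48996} = \frac{2299}{78727} = 2299 \cdot \frac{1}{78727} = \frac{209}{7157}$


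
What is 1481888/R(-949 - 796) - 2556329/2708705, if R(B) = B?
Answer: -803691645829/945338045 ≈ -850.16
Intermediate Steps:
1481888/R(-949 - 796) - 2556329/2708705 = 1481888/(-949 - 796) - 2556329/2708705 = 1481888/(-1745) - 2556329*1/2708705 = 1481888*(-1/1745) - 2556329/2708705 = -1481888/1745 - 2556329/2708705 = -803691645829/945338045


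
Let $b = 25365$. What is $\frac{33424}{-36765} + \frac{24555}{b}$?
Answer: $\frac{192859}{3272085} \approx 0.058941$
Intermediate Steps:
$\frac{33424}{-36765} + \frac{24555}{b} = \frac{33424}{-36765} + \frac{24555}{25365} = 33424 \left(- \frac{1}{36765}\right) + 24555 \cdot \frac{1}{25365} = - \frac{33424}{36765} + \frac{1637}{1691} = \frac{192859}{3272085}$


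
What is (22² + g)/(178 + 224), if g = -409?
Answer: 25/134 ≈ 0.18657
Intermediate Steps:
(22² + g)/(178 + 224) = (22² - 409)/(178 + 224) = (484 - 409)/402 = 75*(1/402) = 25/134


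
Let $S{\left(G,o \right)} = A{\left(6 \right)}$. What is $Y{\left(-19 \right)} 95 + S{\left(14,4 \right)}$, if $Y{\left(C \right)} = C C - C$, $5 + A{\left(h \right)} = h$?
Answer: $36101$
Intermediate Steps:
$A{\left(h \right)} = -5 + h$
$S{\left(G,o \right)} = 1$ ($S{\left(G,o \right)} = -5 + 6 = 1$)
$Y{\left(C \right)} = C^{2} - C$
$Y{\left(-19 \right)} 95 + S{\left(14,4 \right)} = - 19 \left(-1 - 19\right) 95 + 1 = \left(-19\right) \left(-20\right) 95 + 1 = 380 \cdot 95 + 1 = 36100 + 1 = 36101$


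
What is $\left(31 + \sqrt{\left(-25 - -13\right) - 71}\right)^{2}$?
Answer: $\left(31 + i \sqrt{83}\right)^{2} \approx 878.0 + 564.85 i$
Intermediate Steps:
$\left(31 + \sqrt{\left(-25 - -13\right) - 71}\right)^{2} = \left(31 + \sqrt{\left(-25 + 13\right) - 71}\right)^{2} = \left(31 + \sqrt{-12 - 71}\right)^{2} = \left(31 + \sqrt{-83}\right)^{2} = \left(31 + i \sqrt{83}\right)^{2}$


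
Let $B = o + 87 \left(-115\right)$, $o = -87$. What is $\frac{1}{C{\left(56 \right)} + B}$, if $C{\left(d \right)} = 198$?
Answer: $- \frac{1}{9894} \approx -0.00010107$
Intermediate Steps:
$B = -10092$ ($B = -87 + 87 \left(-115\right) = -87 - 10005 = -10092$)
$\frac{1}{C{\left(56 \right)} + B} = \frac{1}{198 - 10092} = \frac{1}{-9894} = - \frac{1}{9894}$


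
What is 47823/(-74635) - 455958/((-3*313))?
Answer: 11328506511/23360755 ≈ 484.94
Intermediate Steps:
47823/(-74635) - 455958/((-3*313)) = 47823*(-1/74635) - 455958/(-939) = -47823/74635 - 455958*(-1/939) = -47823/74635 + 151986/313 = 11328506511/23360755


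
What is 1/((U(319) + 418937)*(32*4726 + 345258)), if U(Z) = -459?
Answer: 1/207770142220 ≈ 4.8130e-12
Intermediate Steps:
1/((U(319) + 418937)*(32*4726 + 345258)) = 1/((-459 + 418937)*(32*4726 + 345258)) = 1/(418478*(151232 + 345258)) = 1/(418478*496490) = 1/207770142220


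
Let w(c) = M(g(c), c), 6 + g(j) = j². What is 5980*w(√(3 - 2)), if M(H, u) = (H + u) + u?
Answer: -17940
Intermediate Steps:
g(j) = -6 + j²
M(H, u) = H + 2*u
w(c) = -6 + c² + 2*c (w(c) = (-6 + c²) + 2*c = -6 + c² + 2*c)
5980*w(√(3 - 2)) = 5980*(-6 + (√(3 - 2))² + 2*√(3 - 2)) = 5980*(-6 + (√1)² + 2*√1) = 5980*(-6 + 1² + 2*1) = 5980*(-6 + 1 + 2) = 5980*(-3) = -17940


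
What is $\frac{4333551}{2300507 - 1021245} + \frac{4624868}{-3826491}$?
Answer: $\frac{10665876012125}{4895084529642} \approx 2.1789$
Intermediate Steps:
$\frac{4333551}{2300507 - 1021245} + \frac{4624868}{-3826491} = \frac{4333551}{1279262} + 4624868 \left(- \frac{1}{3826491}\right) = 4333551 \cdot \frac{1}{1279262} - \frac{4624868}{3826491} = \frac{4333551}{1279262} - \frac{4624868}{3826491} = \frac{10665876012125}{4895084529642}$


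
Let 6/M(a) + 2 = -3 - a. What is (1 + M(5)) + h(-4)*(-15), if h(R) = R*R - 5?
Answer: -823/5 ≈ -164.60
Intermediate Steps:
h(R) = -5 + R² (h(R) = R² - 5 = -5 + R²)
M(a) = 6/(-5 - a) (M(a) = 6/(-2 + (-3 - a)) = 6/(-5 - a))
(1 + M(5)) + h(-4)*(-15) = (1 - 6/(5 + 5)) + (-5 + (-4)²)*(-15) = (1 - 6/10) + (-5 + 16)*(-15) = (1 - 6*⅒) + 11*(-15) = (1 - ⅗) - 165 = ⅖ - 165 = -823/5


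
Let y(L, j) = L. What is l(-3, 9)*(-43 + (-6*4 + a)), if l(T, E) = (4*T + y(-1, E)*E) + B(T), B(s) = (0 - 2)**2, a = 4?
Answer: 1071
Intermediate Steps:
B(s) = 4 (B(s) = (-2)**2 = 4)
l(T, E) = 4 - E + 4*T (l(T, E) = (4*T - E) + 4 = (-E + 4*T) + 4 = 4 - E + 4*T)
l(-3, 9)*(-43 + (-6*4 + a)) = (4 - 1*9 + 4*(-3))*(-43 + (-6*4 + 4)) = (4 - 9 - 12)*(-43 + (-24 + 4)) = -17*(-43 - 20) = -17*(-63) = 1071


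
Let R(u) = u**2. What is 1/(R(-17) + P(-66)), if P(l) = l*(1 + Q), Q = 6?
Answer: -1/173 ≈ -0.0057803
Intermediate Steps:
P(l) = 7*l (P(l) = l*(1 + 6) = l*7 = 7*l)
1/(R(-17) + P(-66)) = 1/((-17)**2 + 7*(-66)) = 1/(289 - 462) = 1/(-173) = -1/173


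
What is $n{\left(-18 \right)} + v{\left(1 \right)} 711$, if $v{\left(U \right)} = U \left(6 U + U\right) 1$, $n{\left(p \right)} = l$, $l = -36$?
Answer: $4941$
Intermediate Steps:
$n{\left(p \right)} = -36$
$v{\left(U \right)} = 7 U^{2}$ ($v{\left(U \right)} = U 7 U 1 = 7 U^{2} \cdot 1 = 7 U^{2}$)
$n{\left(-18 \right)} + v{\left(1 \right)} 711 = -36 + 7 \cdot 1^{2} \cdot 711 = -36 + 7 \cdot 1 \cdot 711 = -36 + 7 \cdot 711 = -36 + 4977 = 4941$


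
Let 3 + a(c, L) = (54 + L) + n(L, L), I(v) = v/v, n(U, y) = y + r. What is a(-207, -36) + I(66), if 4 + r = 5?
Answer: -19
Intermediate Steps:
r = 1 (r = -4 + 5 = 1)
n(U, y) = 1 + y (n(U, y) = y + 1 = 1 + y)
I(v) = 1
a(c, L) = 52 + 2*L (a(c, L) = -3 + ((54 + L) + (1 + L)) = -3 + (55 + 2*L) = 52 + 2*L)
a(-207, -36) + I(66) = (52 + 2*(-36)) + 1 = (52 - 72) + 1 = -20 + 1 = -19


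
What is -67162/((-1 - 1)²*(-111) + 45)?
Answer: 67162/399 ≈ 168.33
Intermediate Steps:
-67162/((-1 - 1)²*(-111) + 45) = -67162/((-2)²*(-111) + 45) = -67162/(4*(-111) + 45) = -67162/(-444 + 45) = -67162/(-399) = -67162*(-1/399) = 67162/399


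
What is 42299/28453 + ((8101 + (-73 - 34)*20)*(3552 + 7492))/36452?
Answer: 468674078200/259292189 ≈ 1807.5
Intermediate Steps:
42299/28453 + ((8101 + (-73 - 34)*20)*(3552 + 7492))/36452 = 42299*(1/28453) + ((8101 - 107*20)*11044)*(1/36452) = 42299/28453 + ((8101 - 2140)*11044)*(1/36452) = 42299/28453 + (5961*11044)*(1/36452) = 42299/28453 + 65833284*(1/36452) = 42299/28453 + 16458321/9113 = 468674078200/259292189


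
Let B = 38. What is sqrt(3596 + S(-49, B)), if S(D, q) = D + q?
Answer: sqrt(3585) ≈ 59.875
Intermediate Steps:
sqrt(3596 + S(-49, B)) = sqrt(3596 + (-49 + 38)) = sqrt(3596 - 11) = sqrt(3585)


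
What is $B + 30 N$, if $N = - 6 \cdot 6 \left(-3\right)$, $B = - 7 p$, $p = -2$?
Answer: $3254$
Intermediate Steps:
$B = 14$ ($B = \left(-7\right) \left(-2\right) = 14$)
$N = 108$ ($N = \left(-6\right) \left(-18\right) = 108$)
$B + 30 N = 14 + 30 \cdot 108 = 14 + 3240 = 3254$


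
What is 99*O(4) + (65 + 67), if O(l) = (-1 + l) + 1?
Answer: 528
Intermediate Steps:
O(l) = l
99*O(4) + (65 + 67) = 99*4 + (65 + 67) = 396 + 132 = 528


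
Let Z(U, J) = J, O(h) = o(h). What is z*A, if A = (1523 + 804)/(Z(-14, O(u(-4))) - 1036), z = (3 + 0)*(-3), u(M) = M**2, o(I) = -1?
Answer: 20943/1037 ≈ 20.196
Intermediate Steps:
O(h) = -1
z = -9 (z = 3*(-3) = -9)
A = -2327/1037 (A = (1523 + 804)/(-1 - 1036) = 2327/(-1037) = 2327*(-1/1037) = -2327/1037 ≈ -2.2440)
z*A = -9*(-2327/1037) = 20943/1037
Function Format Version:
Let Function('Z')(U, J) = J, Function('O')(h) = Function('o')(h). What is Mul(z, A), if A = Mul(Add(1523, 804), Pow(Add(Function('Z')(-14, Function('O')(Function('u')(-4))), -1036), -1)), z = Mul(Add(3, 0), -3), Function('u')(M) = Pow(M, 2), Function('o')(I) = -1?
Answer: Rational(20943, 1037) ≈ 20.196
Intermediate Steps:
Function('O')(h) = -1
z = -9 (z = Mul(3, -3) = -9)
A = Rational(-2327, 1037) (A = Mul(Add(1523, 804), Pow(Add(-1, -1036), -1)) = Mul(2327, Pow(-1037, -1)) = Mul(2327, Rational(-1, 1037)) = Rational(-2327, 1037) ≈ -2.2440)
Mul(z, A) = Mul(-9, Rational(-2327, 1037)) = Rational(20943, 1037)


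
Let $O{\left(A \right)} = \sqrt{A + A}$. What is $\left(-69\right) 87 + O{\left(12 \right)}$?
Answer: $-6003 + 2 \sqrt{6} \approx -5998.1$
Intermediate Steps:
$O{\left(A \right)} = \sqrt{2} \sqrt{A}$ ($O{\left(A \right)} = \sqrt{2 A} = \sqrt{2} \sqrt{A}$)
$\left(-69\right) 87 + O{\left(12 \right)} = \left(-69\right) 87 + \sqrt{2} \sqrt{12} = -6003 + \sqrt{2} \cdot 2 \sqrt{3} = -6003 + 2 \sqrt{6}$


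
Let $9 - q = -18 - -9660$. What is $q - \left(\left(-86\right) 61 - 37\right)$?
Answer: $-4350$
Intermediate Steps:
$q = -9633$ ($q = 9 - \left(-18 - -9660\right) = 9 - \left(-18 + 9660\right) = 9 - 9642 = -9633$)
$q - \left(\left(-86\right) 61 - 37\right) = -9633 - \left(\left(-86\right) 61 - 37\right) = -9633 - \left(-5246 - 37\right) = -9633 - -5283 = -9633 + 5283 = -4350$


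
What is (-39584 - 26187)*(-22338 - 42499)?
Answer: 4264394327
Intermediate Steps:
(-39584 - 26187)*(-22338 - 42499) = -65771*(-64837) = 4264394327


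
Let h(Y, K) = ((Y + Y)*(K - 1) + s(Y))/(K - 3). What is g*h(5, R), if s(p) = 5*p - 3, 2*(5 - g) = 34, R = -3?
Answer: -36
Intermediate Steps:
g = -12 (g = 5 - 1/2*34 = 5 - 17 = -12)
s(p) = -3 + 5*p
h(Y, K) = (-3 + 5*Y + 2*Y*(-1 + K))/(-3 + K) (h(Y, K) = ((Y + Y)*(K - 1) + (-3 + 5*Y))/(K - 3) = ((2*Y)*(-1 + K) + (-3 + 5*Y))/(-3 + K) = (2*Y*(-1 + K) + (-3 + 5*Y))/(-3 + K) = (-3 + 5*Y + 2*Y*(-1 + K))/(-3 + K))
g*h(5, R) = -12*(-3 + 3*5 + 2*(-3)*5)/(-3 - 3) = -12*(-3 + 15 - 30)/(-6) = -(-2)*(-18) = -12*3 = -36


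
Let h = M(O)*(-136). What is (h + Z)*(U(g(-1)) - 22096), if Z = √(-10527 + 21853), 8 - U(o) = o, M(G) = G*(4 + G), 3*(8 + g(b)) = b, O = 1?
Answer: 45042520/3 - 66239*√11326/3 ≈ 1.2664e+7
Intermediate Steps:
g(b) = -8 + b/3
U(o) = 8 - o
h = -680 (h = (1*(4 + 1))*(-136) = (1*5)*(-136) = 5*(-136) = -680)
Z = √11326 ≈ 106.42
(h + Z)*(U(g(-1)) - 22096) = (-680 + √11326)*((8 - (-8 + (⅓)*(-1))) - 22096) = (-680 + √11326)*((8 - (-8 - ⅓)) - 22096) = (-680 + √11326)*((8 - 1*(-25/3)) - 22096) = (-680 + √11326)*((8 + 25/3) - 22096) = (-680 + √11326)*(49/3 - 22096) = (-680 + √11326)*(-66239/3) = 45042520/3 - 66239*√11326/3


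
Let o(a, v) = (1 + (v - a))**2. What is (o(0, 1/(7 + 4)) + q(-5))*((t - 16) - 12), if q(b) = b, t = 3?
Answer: 11525/121 ≈ 95.248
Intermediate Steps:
o(a, v) = (1 + v - a)**2
(o(0, 1/(7 + 4)) + q(-5))*((t - 16) - 12) = ((1 + 1/(7 + 4) - 1*0)**2 - 5)*((3 - 16) - 12) = ((1 + 1/11 + 0)**2 - 5)*(-13 - 12) = ((1 + 1/11 + 0)**2 - 5)*(-25) = ((12/11)**2 - 5)*(-25) = (144/121 - 5)*(-25) = -461/121*(-25) = 11525/121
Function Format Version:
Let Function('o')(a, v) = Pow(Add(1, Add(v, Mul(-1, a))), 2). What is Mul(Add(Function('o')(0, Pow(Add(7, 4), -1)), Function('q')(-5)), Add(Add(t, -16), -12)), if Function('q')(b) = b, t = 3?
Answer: Rational(11525, 121) ≈ 95.248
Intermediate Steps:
Function('o')(a, v) = Pow(Add(1, v, Mul(-1, a)), 2)
Mul(Add(Function('o')(0, Pow(Add(7, 4), -1)), Function('q')(-5)), Add(Add(t, -16), -12)) = Mul(Add(Pow(Add(1, Pow(Add(7, 4), -1), Mul(-1, 0)), 2), -5), Add(Add(3, -16), -12)) = Mul(Add(Pow(Add(1, Pow(11, -1), 0), 2), -5), Add(-13, -12)) = Mul(Add(Pow(Add(1, Rational(1, 11), 0), 2), -5), -25) = Mul(Add(Pow(Rational(12, 11), 2), -5), -25) = Mul(Add(Rational(144, 121), -5), -25) = Mul(Rational(-461, 121), -25) = Rational(11525, 121)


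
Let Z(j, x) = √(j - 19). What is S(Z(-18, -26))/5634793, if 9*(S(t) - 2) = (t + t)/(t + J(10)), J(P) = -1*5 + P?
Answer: 595/1572107247 + 5*I*√37/1572107247 ≈ 3.7847e-7 + 1.9346e-8*I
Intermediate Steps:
J(P) = -5 + P
Z(j, x) = √(-19 + j)
S(t) = 2 + 2*t/(9*(5 + t)) (S(t) = 2 + ((t + t)/(t + (-5 + 10)))/9 = 2 + ((2*t)/(t + 5))/9 = 2 + ((2*t)/(5 + t))/9 = 2 + (2*t/(5 + t))/9 = 2 + 2*t/(9*(5 + t)))
S(Z(-18, -26))/5634793 = (10*(9 + 2*√(-19 - 18))/(9*(5 + √(-19 - 18))))/5634793 = (10*(9 + 2*√(-37))/(9*(5 + √(-37))))*(1/5634793) = (10*(9 + 2*(I*√37))/(9*(5 + I*√37)))*(1/5634793) = (10*(9 + 2*I*√37)/(9*(5 + I*√37)))*(1/5634793) = 10*(9 + 2*I*√37)/(50713137*(5 + I*√37))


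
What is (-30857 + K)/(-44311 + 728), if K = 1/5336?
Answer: 164652951/232558888 ≈ 0.70800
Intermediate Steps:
K = 1/5336 ≈ 0.00018741
(-30857 + K)/(-44311 + 728) = (-30857 + 1/5336)/(-44311 + 728) = -164652951/5336/(-43583) = -164652951/5336*(-1/43583) = 164652951/232558888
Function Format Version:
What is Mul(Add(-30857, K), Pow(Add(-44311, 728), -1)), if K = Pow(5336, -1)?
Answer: Rational(164652951, 232558888) ≈ 0.70800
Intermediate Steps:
K = Rational(1, 5336) ≈ 0.00018741
Mul(Add(-30857, K), Pow(Add(-44311, 728), -1)) = Mul(Add(-30857, Rational(1, 5336)), Pow(Add(-44311, 728), -1)) = Mul(Rational(-164652951, 5336), Pow(-43583, -1)) = Mul(Rational(-164652951, 5336), Rational(-1, 43583)) = Rational(164652951, 232558888)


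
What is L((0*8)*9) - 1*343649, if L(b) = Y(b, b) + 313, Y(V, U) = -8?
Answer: -343344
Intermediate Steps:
L(b) = 305 (L(b) = -8 + 313 = 305)
L((0*8)*9) - 1*343649 = 305 - 1*343649 = 305 - 343649 = -343344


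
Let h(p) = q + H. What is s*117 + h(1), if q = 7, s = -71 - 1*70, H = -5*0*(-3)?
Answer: -16490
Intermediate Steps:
H = 0 (H = 0*(-3) = 0)
s = -141 (s = -71 - 70 = -141)
h(p) = 7 (h(p) = 7 + 0 = 7)
s*117 + h(1) = -141*117 + 7 = -16497 + 7 = -16490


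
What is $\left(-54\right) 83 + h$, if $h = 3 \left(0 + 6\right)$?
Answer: $-4464$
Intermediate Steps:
$h = 18$ ($h = 3 \cdot 6 = 18$)
$\left(-54\right) 83 + h = \left(-54\right) 83 + 18 = -4482 + 18 = -4464$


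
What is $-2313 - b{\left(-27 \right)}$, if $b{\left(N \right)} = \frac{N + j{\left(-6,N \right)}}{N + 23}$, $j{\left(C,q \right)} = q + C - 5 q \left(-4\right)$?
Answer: $- \frac{3033}{2} \approx -1516.5$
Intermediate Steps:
$j{\left(C,q \right)} = q + 20 C q$ ($j{\left(C,q \right)} = q + C 20 q = q + 20 C q$)
$b{\left(N \right)} = - \frac{118 N}{23 + N}$ ($b{\left(N \right)} = \frac{N + N \left(1 + 20 \left(-6\right)\right)}{N + 23} = \frac{N + N \left(1 - 120\right)}{23 + N} = \frac{N + N \left(-119\right)}{23 + N} = \frac{N - 119 N}{23 + N} = \frac{\left(-118\right) N}{23 + N} = - \frac{118 N}{23 + N}$)
$-2313 - b{\left(-27 \right)} = -2313 - \left(-118\right) \left(-27\right) \frac{1}{23 - 27} = -2313 - \left(-118\right) \left(-27\right) \frac{1}{-4} = -2313 - \left(-118\right) \left(-27\right) \left(- \frac{1}{4}\right) = -2313 - - \frac{1593}{2} = -2313 + \frac{1593}{2} = - \frac{3033}{2}$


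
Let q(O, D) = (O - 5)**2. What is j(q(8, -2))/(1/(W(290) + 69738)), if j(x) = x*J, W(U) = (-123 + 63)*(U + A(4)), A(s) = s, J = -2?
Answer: -937764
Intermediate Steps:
q(O, D) = (-5 + O)**2
W(U) = -240 - 60*U (W(U) = (-123 + 63)*(U + 4) = -60*(4 + U) = -240 - 60*U)
j(x) = -2*x (j(x) = x*(-2) = -2*x)
j(q(8, -2))/(1/(W(290) + 69738)) = (-2*(-5 + 8)**2)/(1/((-240 - 60*290) + 69738)) = (-2*3**2)/(1/((-240 - 17400) + 69738)) = (-2*9)/(1/(-17640 + 69738)) = -18/(1/52098) = -18/1/52098 = -18*52098 = -937764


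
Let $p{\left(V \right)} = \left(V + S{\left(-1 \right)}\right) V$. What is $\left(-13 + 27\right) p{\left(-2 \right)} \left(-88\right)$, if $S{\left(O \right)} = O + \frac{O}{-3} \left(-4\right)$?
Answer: $- \frac{32032}{3} \approx -10677.0$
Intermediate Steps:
$S{\left(O \right)} = \frac{7 O}{3}$ ($S{\left(O \right)} = O + O \left(- \frac{1}{3}\right) \left(-4\right) = O + - \frac{O}{3} \left(-4\right) = O + \frac{4 O}{3} = \frac{7 O}{3}$)
$p{\left(V \right)} = V \left(- \frac{7}{3} + V\right)$ ($p{\left(V \right)} = \left(V + \frac{7}{3} \left(-1\right)\right) V = \left(V - \frac{7}{3}\right) V = \left(- \frac{7}{3} + V\right) V = V \left(- \frac{7}{3} + V\right)$)
$\left(-13 + 27\right) p{\left(-2 \right)} \left(-88\right) = \left(-13 + 27\right) \frac{1}{3} \left(-2\right) \left(-7 + 3 \left(-2\right)\right) \left(-88\right) = 14 \cdot \frac{1}{3} \left(-2\right) \left(-7 - 6\right) \left(-88\right) = 14 \cdot \frac{1}{3} \left(-2\right) \left(-13\right) \left(-88\right) = 14 \cdot \frac{26}{3} \left(-88\right) = \frac{364}{3} \left(-88\right) = - \frac{32032}{3}$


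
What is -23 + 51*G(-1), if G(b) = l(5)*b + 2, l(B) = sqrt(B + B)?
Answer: 79 - 51*sqrt(10) ≈ -82.276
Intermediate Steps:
l(B) = sqrt(2)*sqrt(B) (l(B) = sqrt(2*B) = sqrt(2)*sqrt(B))
G(b) = 2 + b*sqrt(10) (G(b) = (sqrt(2)*sqrt(5))*b + 2 = sqrt(10)*b + 2 = b*sqrt(10) + 2 = 2 + b*sqrt(10))
-23 + 51*G(-1) = -23 + 51*(2 - sqrt(10)) = -23 + (102 - 51*sqrt(10)) = 79 - 51*sqrt(10)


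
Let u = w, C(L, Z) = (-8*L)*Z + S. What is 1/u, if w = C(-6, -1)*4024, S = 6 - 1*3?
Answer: -1/181080 ≈ -5.5224e-6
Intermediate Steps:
S = 3 (S = 6 - 3 = 3)
C(L, Z) = 3 - 8*L*Z (C(L, Z) = (-8*L)*Z + 3 = -8*L*Z + 3 = 3 - 8*L*Z)
w = -181080 (w = (3 - 8*(-6)*(-1))*4024 = (3 - 48)*4024 = -45*4024 = -181080)
u = -181080
1/u = 1/(-181080) = -1/181080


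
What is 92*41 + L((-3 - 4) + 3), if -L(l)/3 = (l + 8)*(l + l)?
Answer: 3868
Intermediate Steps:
L(l) = -6*l*(8 + l) (L(l) = -3*(l + 8)*(l + l) = -3*(8 + l)*2*l = -6*l*(8 + l))
92*41 + L((-3 - 4) + 3) = 92*41 - 6*((-3 - 4) + 3)*(8 + ((-3 - 4) + 3)) = 3772 - 6*(-7 + 3)*(8 + (-7 + 3)) = 3772 - 6*(-4)*(8 - 4) = 3772 - 6*(-4)*4 = 3772 + 96 = 3868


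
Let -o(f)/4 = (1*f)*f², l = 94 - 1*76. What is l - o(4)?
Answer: 274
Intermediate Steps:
l = 18 (l = 94 - 76 = 18)
o(f) = -4*f³ (o(f) = -4*1*f*f² = -4*f*f² = -4*f³)
l - o(4) = 18 - (-4)*4³ = 18 - (-4)*64 = 18 - 1*(-256) = 18 + 256 = 274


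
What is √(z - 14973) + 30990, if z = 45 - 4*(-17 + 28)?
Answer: 30990 + 2*I*√3743 ≈ 30990.0 + 122.36*I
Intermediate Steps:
z = 1 (z = 45 - 4*11 = 45 - 44 = 1)
√(z - 14973) + 30990 = √(1 - 14973) + 30990 = √(-14972) + 30990 = 2*I*√3743 + 30990 = 30990 + 2*I*√3743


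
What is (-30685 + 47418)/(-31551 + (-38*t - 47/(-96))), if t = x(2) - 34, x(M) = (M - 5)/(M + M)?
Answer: -1606368/2902081 ≈ -0.55352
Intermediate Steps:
x(M) = (-5 + M)/(2*M) (x(M) = (-5 + M)/((2*M)) = (-5 + M)*(1/(2*M)) = (-5 + M)/(2*M))
t = -139/4 (t = (½)*(-5 + 2)/2 - 34 = (½)*(½)*(-3) - 34 = -¾ - 34 = -139/4 ≈ -34.750)
(-30685 + 47418)/(-31551 + (-38*t - 47/(-96))) = (-30685 + 47418)/(-31551 + (-38*(-139/4) - 47/(-96))) = 16733/(-31551 + (2641/2 - 47*(-1/96))) = 16733/(-31551 + (2641/2 + 47/96)) = 16733/(-31551 + 126815/96) = 16733/(-2902081/96) = 16733*(-96/2902081) = -1606368/2902081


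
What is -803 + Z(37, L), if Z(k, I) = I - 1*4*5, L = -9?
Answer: -832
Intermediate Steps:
Z(k, I) = -20 + I (Z(k, I) = I - 4*5 = I - 20 = -20 + I)
-803 + Z(37, L) = -803 + (-20 - 9) = -803 - 29 = -832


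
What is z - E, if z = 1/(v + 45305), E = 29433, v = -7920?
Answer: -1100352704/37385 ≈ -29433.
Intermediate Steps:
z = 1/37385 (z = 1/(-7920 + 45305) = 1/37385 ≈ 2.6749e-5)
z - E = 1/37385 - 1*29433 = 1/37385 - 29433 = -1100352704/37385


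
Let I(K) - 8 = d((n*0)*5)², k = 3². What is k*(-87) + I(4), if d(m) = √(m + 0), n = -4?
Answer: -775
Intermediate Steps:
k = 9
d(m) = √m
I(K) = 8 (I(K) = 8 + (√(-4*0*5))² = 8 + (√(0*5))² = 8 + (√0)² = 8 + 0² = 8 + 0 = 8)
k*(-87) + I(4) = 9*(-87) + 8 = -783 + 8 = -775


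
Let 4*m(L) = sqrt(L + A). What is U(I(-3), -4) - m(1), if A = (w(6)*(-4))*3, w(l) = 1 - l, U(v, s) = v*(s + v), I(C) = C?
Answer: 21 - sqrt(61)/4 ≈ 19.047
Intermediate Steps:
A = 60 (A = ((1 - 1*6)*(-4))*3 = ((1 - 6)*(-4))*3 = -5*(-4)*3 = 20*3 = 60)
m(L) = sqrt(60 + L)/4 (m(L) = sqrt(L + 60)/4 = sqrt(60 + L)/4)
U(I(-3), -4) - m(1) = -3*(-4 - 3) - sqrt(60 + 1)/4 = -3*(-7) - sqrt(61)/4 = 21 - sqrt(61)/4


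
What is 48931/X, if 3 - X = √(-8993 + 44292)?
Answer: 48931/(3 - √35299) ≈ -264.66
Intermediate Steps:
X = 3 - √35299 (X = 3 - √(-8993 + 44292) = 3 - √35299 ≈ -184.88)
48931/X = 48931/(3 - √35299)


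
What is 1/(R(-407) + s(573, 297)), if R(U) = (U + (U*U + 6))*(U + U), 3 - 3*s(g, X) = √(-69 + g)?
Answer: -134511871/18093443439920585 + 2*√14/18093443439920585 ≈ -7.4343e-9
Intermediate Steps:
s(g, X) = 1 - √(-69 + g)/3
R(U) = 2*U*(6 + U + U²) (R(U) = (U + (U² + 6))*(2*U) = (U + (6 + U²))*(2*U) = (6 + U + U²)*(2*U) = 2*U*(6 + U + U²))
1/(R(-407) + s(573, 297)) = 1/(2*(-407)*(6 - 407 + (-407)²) + (1 - √(-69 + 573)/3)) = 1/(2*(-407)*(6 - 407 + 165649) + (1 - 2*√14)) = 1/(2*(-407)*165248 + (1 - 2*√14)) = 1/(-134511872 + (1 - 2*√14)) = 1/(-134511871 - 2*√14)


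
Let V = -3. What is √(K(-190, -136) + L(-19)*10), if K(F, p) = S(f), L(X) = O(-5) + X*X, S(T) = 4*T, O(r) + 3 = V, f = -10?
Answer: 3*√390 ≈ 59.245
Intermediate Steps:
O(r) = -6 (O(r) = -3 - 3 = -6)
L(X) = -6 + X² (L(X) = -6 + X*X = -6 + X²)
K(F, p) = -40 (K(F, p) = 4*(-10) = -40)
√(K(-190, -136) + L(-19)*10) = √(-40 + (-6 + (-19)²)*10) = √(-40 + (-6 + 361)*10) = √(-40 + 355*10) = √(-40 + 3550) = √3510 = 3*√390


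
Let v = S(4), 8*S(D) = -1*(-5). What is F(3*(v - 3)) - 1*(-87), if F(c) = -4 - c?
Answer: 721/8 ≈ 90.125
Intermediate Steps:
S(D) = 5/8 (S(D) = (-1*(-5))/8 = (⅛)*5 = 5/8)
v = 5/8 ≈ 0.62500
F(3*(v - 3)) - 1*(-87) = (-4 - 3*(5/8 - 3)) - 1*(-87) = (-4 - 3*(-19)/8) + 87 = (-4 - 1*(-57/8)) + 87 = (-4 + 57/8) + 87 = 25/8 + 87 = 721/8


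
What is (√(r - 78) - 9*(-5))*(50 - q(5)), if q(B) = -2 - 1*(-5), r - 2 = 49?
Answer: 2115 + 141*I*√3 ≈ 2115.0 + 244.22*I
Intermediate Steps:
r = 51 (r = 2 + 49 = 51)
q(B) = 3 (q(B) = -2 + 5 = 3)
(√(r - 78) - 9*(-5))*(50 - q(5)) = (√(51 - 78) - 9*(-5))*(50 - 1*3) = (√(-27) + 45)*(50 - 3) = (3*I*√3 + 45)*47 = (45 + 3*I*√3)*47 = 2115 + 141*I*√3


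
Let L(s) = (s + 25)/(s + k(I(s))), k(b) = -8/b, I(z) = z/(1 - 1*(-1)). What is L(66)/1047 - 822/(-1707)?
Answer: 29725427/61560110 ≈ 0.48287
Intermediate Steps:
I(z) = z/2 (I(z) = z/(1 + 1) = z/2)
L(s) = (25 + s)/(s - 16/s) (L(s) = (s + 25)/(s - 8*2/s) = (25 + s)/(s - 16/s))
L(66)/1047 - 822/(-1707) = (66*(25 + 66)/(-16 + 66**2))/1047 - 822/(-1707) = (66*91/(-16 + 4356))*(1/1047) - 822*(-1/1707) = (66*91/4340)*(1/1047) + 274/569 = (66*(1/4340)*91)*(1/1047) + 274/569 = (429/310)*(1/1047) + 274/569 = 143/108190 + 274/569 = 29725427/61560110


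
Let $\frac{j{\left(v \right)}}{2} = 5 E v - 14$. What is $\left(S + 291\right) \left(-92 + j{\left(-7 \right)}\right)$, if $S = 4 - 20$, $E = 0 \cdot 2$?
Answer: $-33000$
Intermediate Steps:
$E = 0$
$S = -16$ ($S = 4 - 20 = -16$)
$j{\left(v \right)} = -28$ ($j{\left(v \right)} = 2 \left(5 \cdot 0 v - 14\right) = 2 \left(0 v - 14\right) = 2 \left(0 - 14\right) = 2 \left(-14\right) = -28$)
$\left(S + 291\right) \left(-92 + j{\left(-7 \right)}\right) = \left(-16 + 291\right) \left(-92 - 28\right) = 275 \left(-120\right) = -33000$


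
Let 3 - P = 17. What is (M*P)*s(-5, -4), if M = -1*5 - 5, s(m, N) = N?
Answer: -560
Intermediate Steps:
P = -14 (P = 3 - 1*17 = 3 - 17 = -14)
M = -10 (M = -5 - 5 = -10)
(M*P)*s(-5, -4) = -10*(-14)*(-4) = 140*(-4) = -560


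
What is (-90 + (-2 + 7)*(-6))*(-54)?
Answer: 6480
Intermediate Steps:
(-90 + (-2 + 7)*(-6))*(-54) = (-90 + 5*(-6))*(-54) = (-90 - 30)*(-54) = -120*(-54) = 6480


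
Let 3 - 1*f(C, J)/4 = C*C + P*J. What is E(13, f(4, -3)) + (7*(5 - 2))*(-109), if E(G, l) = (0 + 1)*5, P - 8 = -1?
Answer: -2284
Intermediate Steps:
P = 7 (P = 8 - 1 = 7)
f(C, J) = 12 - 28*J - 4*C² (f(C, J) = 12 - 4*(C*C + 7*J) = 12 - 4*(C² + 7*J) = 12 + (-28*J - 4*C²) = 12 - 28*J - 4*C²)
E(G, l) = 5 (E(G, l) = 1*5 = 5)
E(13, f(4, -3)) + (7*(5 - 2))*(-109) = 5 + (7*(5 - 2))*(-109) = 5 + (7*3)*(-109) = 5 + 21*(-109) = 5 - 2289 = -2284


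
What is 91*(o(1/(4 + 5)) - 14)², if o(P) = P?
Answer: 1421875/81 ≈ 17554.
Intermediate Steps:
91*(o(1/(4 + 5)) - 14)² = 91*(1/(4 + 5) - 14)² = 91*(1/9 - 14)² = 91*(⅑ - 14)² = 91*(-125/9)² = 91*(15625/81) = 1421875/81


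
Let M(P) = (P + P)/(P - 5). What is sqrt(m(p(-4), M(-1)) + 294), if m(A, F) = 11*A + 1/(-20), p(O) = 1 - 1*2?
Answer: sqrt(28295)/10 ≈ 16.821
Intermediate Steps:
p(O) = -1 (p(O) = 1 - 2 = -1)
M(P) = 2*P/(-5 + P) (M(P) = (2*P)/(-5 + P) = 2*P/(-5 + P))
m(A, F) = -1/20 + 11*A (m(A, F) = 11*A - 1/20 = -1/20 + 11*A)
sqrt(m(p(-4), M(-1)) + 294) = sqrt((-1/20 + 11*(-1)) + 294) = sqrt((-1/20 - 11) + 294) = sqrt(-221/20 + 294) = sqrt(5659/20) = sqrt(28295)/10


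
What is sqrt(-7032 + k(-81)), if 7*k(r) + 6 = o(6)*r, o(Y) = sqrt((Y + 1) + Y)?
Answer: 3*sqrt(-38290 - 63*sqrt(13))/7 ≈ 84.11*I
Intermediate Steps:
o(Y) = sqrt(1 + 2*Y) (o(Y) = sqrt((1 + Y) + Y) = sqrt(1 + 2*Y))
k(r) = -6/7 + r*sqrt(13)/7 (k(r) = -6/7 + (sqrt(1 + 2*6)*r)/7 = -6/7 + (sqrt(1 + 12)*r)/7 = -6/7 + (sqrt(13)*r)/7 = -6/7 + (r*sqrt(13))/7 = -6/7 + r*sqrt(13)/7)
sqrt(-7032 + k(-81)) = sqrt(-7032 + (-6/7 + (1/7)*(-81)*sqrt(13))) = sqrt(-7032 + (-6/7 - 81*sqrt(13)/7)) = sqrt(-49230/7 - 81*sqrt(13)/7)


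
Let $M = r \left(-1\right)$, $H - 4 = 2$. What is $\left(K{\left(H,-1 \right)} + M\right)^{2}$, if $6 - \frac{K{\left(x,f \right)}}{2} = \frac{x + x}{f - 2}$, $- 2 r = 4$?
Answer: $484$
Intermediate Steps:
$H = 6$ ($H = 4 + 2 = 6$)
$r = -2$ ($r = \left(- \frac{1}{2}\right) 4 = -2$)
$M = 2$ ($M = \left(-2\right) \left(-1\right) = 2$)
$K{\left(x,f \right)} = 12 - \frac{4 x}{-2 + f}$ ($K{\left(x,f \right)} = 12 - 2 \frac{x + x}{f - 2} = 12 - 2 \frac{2 x}{-2 + f} = 12 - \frac{4 x}{-2 + f}$)
$\left(K{\left(H,-1 \right)} + M\right)^{2} = \left(\frac{4 \left(-6 - 6 + 3 \left(-1\right)\right)}{-2 - 1} + 2\right)^{2} = \left(\frac{4 \left(-6 - 6 - 3\right)}{-3} + 2\right)^{2} = \left(4 \left(- \frac{1}{3}\right) \left(-15\right) + 2\right)^{2} = \left(20 + 2\right)^{2} = 22^{2} = 484$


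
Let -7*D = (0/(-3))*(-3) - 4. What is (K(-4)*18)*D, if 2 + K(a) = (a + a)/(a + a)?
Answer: -72/7 ≈ -10.286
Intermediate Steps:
D = 4/7 (D = -((0/(-3))*(-3) - 4)/7 = -((0*(-1/3))*(-3) - 4)/7 = -(0*(-3) - 4)/7 = -(0 - 4)/7 = -1/7*(-4) = 4/7 ≈ 0.57143)
K(a) = -1 (K(a) = -2 + (a + a)/(a + a) = -2 + (2*a)/((2*a)) = -2 + (2*a)*(1/(2*a)) = -2 + 1 = -1)
(K(-4)*18)*D = -1*18*(4/7) = -18*4/7 = -72/7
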